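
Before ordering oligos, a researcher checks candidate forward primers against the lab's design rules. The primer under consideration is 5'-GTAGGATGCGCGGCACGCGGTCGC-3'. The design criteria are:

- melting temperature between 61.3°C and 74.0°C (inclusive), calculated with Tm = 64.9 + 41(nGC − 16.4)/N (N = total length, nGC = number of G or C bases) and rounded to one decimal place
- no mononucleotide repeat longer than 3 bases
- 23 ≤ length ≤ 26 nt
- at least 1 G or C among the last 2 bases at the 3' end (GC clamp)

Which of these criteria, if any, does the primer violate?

Meets all criteria.

Base counts: A=3, T=3, G=11, C=7 (length 24).
Tm: Tm = 64.9 + 41·(18 − 16.4)/24 = 67.6°C ✓
homopolymer run: longest run = 2 ✓
length: length 24 ✓
GC clamp: 3' end GC has 2 G/C ✓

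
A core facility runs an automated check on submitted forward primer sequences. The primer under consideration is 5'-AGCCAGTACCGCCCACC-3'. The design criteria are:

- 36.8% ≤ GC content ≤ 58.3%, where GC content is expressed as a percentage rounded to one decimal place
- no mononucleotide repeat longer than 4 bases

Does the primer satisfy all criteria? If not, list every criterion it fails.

Fails: GC content.

Base counts: A=4, T=1, G=3, C=9 (length 17).
GC content: GC 12/17 = 70.6%, outside 36.8–58.3% ✗
homopolymer run: longest run = 3 ✓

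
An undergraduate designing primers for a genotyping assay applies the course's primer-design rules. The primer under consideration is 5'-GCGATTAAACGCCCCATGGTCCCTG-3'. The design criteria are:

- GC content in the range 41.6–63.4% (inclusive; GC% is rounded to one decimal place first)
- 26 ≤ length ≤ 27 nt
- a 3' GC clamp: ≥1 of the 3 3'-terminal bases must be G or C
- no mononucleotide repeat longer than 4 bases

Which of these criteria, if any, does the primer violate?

Fails: length.

Base counts: A=5, T=5, G=6, C=9 (length 25).
GC content: GC 15/25 = 60.0% ✓
length: length 25, outside 26–27 ✗
GC clamp: 3' end CTG has 2 G/C ✓
homopolymer run: longest run = 4 ✓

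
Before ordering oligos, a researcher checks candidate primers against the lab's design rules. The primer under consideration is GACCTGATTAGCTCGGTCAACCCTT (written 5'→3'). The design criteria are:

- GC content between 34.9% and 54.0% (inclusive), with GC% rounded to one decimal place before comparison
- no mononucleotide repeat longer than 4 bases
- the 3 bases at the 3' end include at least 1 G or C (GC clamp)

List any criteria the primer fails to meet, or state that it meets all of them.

Base counts: A=5, T=7, G=5, C=8 (length 25).
GC content: GC 13/25 = 52.0% ✓
homopolymer run: longest run = 3 ✓
GC clamp: 3' end CTT has 1 G/C ✓

Meets all criteria.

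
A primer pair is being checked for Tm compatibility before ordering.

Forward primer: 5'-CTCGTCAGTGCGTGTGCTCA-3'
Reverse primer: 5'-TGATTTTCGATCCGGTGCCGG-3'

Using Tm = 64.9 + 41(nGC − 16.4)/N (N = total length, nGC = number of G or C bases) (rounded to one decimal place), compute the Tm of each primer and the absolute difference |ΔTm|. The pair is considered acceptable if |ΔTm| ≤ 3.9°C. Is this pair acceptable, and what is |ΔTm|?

|ΔTm| = 0.4°C; the pair is acceptable.

Forward: G+C = 12, N = 20 → Tm = 64.9 + 41·(12 − 16.4)/20 = 55.9°C.
Reverse: G+C = 12, N = 21 → Tm = 64.9 + 41·(12 − 16.4)/21 = 56.3°C.
|ΔTm| = |55.9 − 56.3| = 0.4°C, ≤ 3.9°C.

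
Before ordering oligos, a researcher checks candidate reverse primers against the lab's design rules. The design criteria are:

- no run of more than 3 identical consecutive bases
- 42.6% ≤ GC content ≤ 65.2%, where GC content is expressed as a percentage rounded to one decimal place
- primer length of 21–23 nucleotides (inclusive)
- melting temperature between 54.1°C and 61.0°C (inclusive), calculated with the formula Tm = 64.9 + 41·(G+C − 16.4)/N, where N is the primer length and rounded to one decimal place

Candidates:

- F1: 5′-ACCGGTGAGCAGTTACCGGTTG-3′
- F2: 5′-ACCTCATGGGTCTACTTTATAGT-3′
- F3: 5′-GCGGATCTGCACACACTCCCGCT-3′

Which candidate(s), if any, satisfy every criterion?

F1 (22 nt, A=4 T=5 G=8 C=5): longest run = 2 ✓; GC 13/22 = 59.1% ✓; length 22 ✓; Tm = 64.9 + 41·(13 − 16.4)/22 = 58.6°C ✓ — passes.
F2 (23 nt, A=5 T=9 G=4 C=5): longest run = 3 ✓; GC 9/23 = 39.1%, outside 42.6–65.2% ✗; length 23 ✓; Tm = 64.9 + 41·(9 − 16.4)/23 = 51.7°C, outside 54.1–61.0°C ✗ — fails.
F3 (23 nt, A=4 T=4 G=5 C=10): longest run = 3 ✓; GC 15/23 = 65.2% ✓; length 23 ✓; Tm = 64.9 + 41·(15 − 16.4)/23 = 62.4°C, outside 54.1–61.0°C ✗ — fails.

F1 only.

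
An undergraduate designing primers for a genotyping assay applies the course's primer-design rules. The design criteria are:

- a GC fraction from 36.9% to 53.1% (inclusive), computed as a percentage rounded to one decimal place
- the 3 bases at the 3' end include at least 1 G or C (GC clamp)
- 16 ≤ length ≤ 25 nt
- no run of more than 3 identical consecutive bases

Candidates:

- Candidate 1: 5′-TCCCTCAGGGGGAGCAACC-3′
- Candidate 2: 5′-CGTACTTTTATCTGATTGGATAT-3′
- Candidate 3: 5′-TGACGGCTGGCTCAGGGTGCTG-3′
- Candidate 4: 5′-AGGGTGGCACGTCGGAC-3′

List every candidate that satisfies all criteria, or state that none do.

None of the candidates satisfy all criteria.

Candidate 1 (19 nt, A=4 T=2 G=6 C=7): GC 13/19 = 68.4%, outside 36.9–53.1% ✗; 3' end ACC has 2 G/C ✓; length 19 ✓; longest run = 5, exceeds 3 ✗ — fails.
Candidate 2 (23 nt, A=5 T=11 G=4 C=3): GC 7/23 = 30.4%, outside 36.9–53.1% ✗; 3' end TAT has 0 G/C, need ≥1 ✗; length 23 ✓; longest run = 4, exceeds 3 ✗ — fails.
Candidate 3 (22 nt, A=2 T=5 G=10 C=5): GC 15/22 = 68.2%, outside 36.9–53.1% ✗; 3' end CTG has 2 G/C ✓; length 22 ✓; longest run = 3 ✓ — fails.
Candidate 4 (17 nt, A=3 T=2 G=8 C=4): GC 12/17 = 70.6%, outside 36.9–53.1% ✗; 3' end GAC has 2 G/C ✓; length 17 ✓; longest run = 3 ✓ — fails.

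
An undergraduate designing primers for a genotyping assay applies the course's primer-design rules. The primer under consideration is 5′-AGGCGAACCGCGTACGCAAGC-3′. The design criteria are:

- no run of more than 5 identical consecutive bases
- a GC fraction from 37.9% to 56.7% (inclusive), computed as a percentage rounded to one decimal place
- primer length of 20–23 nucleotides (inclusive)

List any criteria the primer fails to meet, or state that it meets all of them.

Fails: GC content.

Base counts: A=6, T=1, G=7, C=7 (length 21).
homopolymer run: longest run = 2 ✓
GC content: GC 14/21 = 66.7%, outside 37.9–56.7% ✗
length: length 21 ✓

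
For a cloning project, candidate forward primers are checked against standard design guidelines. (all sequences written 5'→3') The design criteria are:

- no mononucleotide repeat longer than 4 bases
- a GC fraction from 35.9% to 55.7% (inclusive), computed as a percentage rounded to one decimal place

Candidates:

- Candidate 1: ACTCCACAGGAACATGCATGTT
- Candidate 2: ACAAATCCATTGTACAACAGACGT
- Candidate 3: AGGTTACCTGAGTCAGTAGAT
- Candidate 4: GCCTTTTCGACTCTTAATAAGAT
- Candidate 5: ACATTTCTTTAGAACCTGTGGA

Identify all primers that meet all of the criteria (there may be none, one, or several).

Candidate 1 (22 nt, A=7 T=5 G=4 C=6): longest run = 2 ✓; GC 10/22 = 45.5% ✓ — passes.
Candidate 2 (24 nt, A=10 T=5 G=3 C=6): longest run = 3 ✓; GC 9/24 = 37.5% ✓ — passes.
Candidate 3 (21 nt, A=6 T=6 G=6 C=3): longest run = 2 ✓; GC 9/21 = 42.9% ✓ — passes.
Candidate 4 (23 nt, A=6 T=9 G=3 C=5): longest run = 4 ✓; GC 8/23 = 34.8%, outside 35.9–55.7% ✗ — fails.
Candidate 5 (22 nt, A=6 T=8 G=4 C=4): longest run = 3 ✓; GC 8/22 = 36.4% ✓ — passes.

Candidate 1, Candidate 2, Candidate 3 and Candidate 5.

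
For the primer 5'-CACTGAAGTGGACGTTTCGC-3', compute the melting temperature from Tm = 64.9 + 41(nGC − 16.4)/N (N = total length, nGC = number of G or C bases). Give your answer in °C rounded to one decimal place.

53.8°C

Base counts: A=4, T=5, G=6, C=5; G+C = 11, N = 20.
Tm = 64.9 + 41·(11 − 16.4)/20 = 64.9 + -221.40/20 = 53.8°C.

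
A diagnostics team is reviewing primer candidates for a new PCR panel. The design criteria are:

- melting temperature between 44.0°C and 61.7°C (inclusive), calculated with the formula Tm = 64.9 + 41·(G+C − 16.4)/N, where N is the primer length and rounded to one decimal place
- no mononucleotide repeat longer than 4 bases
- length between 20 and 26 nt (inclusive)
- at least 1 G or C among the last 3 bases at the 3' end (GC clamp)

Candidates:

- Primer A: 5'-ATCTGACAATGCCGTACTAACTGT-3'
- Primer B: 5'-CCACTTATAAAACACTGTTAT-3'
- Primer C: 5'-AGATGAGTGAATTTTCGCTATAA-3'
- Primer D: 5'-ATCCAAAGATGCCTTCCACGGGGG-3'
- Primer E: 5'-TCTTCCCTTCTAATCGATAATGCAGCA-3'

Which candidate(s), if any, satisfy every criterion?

Primer A (24 nt, A=7 T=7 G=4 C=6): Tm = 64.9 + 41·(10 − 16.4)/24 = 54.0°C ✓; longest run = 2 ✓; length 24 ✓; 3' end TGT has 1 G/C ✓ — passes.
Primer B (21 nt, A=8 T=7 G=1 C=5): Tm = 64.9 + 41·(6 − 16.4)/21 = 44.6°C ✓; longest run = 4 ✓; length 21 ✓; 3' end TAT has 0 G/C, need ≥1 ✗ — fails.
Primer C (23 nt, A=8 T=8 G=5 C=2): Tm = 64.9 + 41·(7 − 16.4)/23 = 48.1°C ✓; longest run = 4 ✓; length 23 ✓; 3' end TAA has 0 G/C, need ≥1 ✗ — fails.
Primer D (24 nt, A=6 T=4 G=7 C=7): Tm = 64.9 + 41·(14 − 16.4)/24 = 60.8°C ✓; longest run = 5, exceeds 4 ✗; length 24 ✓; 3' end GGG has 3 G/C ✓ — fails.
Primer E (27 nt, A=7 T=9 G=3 C=8): Tm = 64.9 + 41·(11 − 16.4)/27 = 56.7°C ✓; longest run = 3 ✓; length 27, outside 20–26 ✗; 3' end GCA has 2 G/C ✓ — fails.

Primer A only.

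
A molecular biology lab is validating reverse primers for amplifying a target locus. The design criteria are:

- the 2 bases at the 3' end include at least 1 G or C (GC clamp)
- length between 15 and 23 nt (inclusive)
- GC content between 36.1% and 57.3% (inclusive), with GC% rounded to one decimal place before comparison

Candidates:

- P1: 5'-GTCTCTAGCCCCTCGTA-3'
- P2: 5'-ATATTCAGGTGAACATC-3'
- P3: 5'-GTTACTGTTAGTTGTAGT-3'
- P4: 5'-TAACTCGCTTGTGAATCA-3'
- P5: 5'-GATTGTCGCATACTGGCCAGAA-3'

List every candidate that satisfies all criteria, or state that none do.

P1 (17 nt, A=2 T=5 G=3 C=7): 3' end TA has 0 G/C, need ≥1 ✗; length 17 ✓; GC 10/17 = 58.8%, outside 36.1–57.3% ✗ — fails.
P2 (17 nt, A=6 T=5 G=3 C=3): 3' end TC has 1 G/C ✓; length 17 ✓; GC 6/17 = 35.3%, outside 36.1–57.3% ✗ — fails.
P3 (18 nt, A=3 T=9 G=5 C=1): 3' end GT has 1 G/C ✓; length 18 ✓; GC 6/18 = 33.3%, outside 36.1–57.3% ✗ — fails.
P4 (18 nt, A=5 T=6 G=3 C=4): 3' end CA has 1 G/C ✓; length 18 ✓; GC 7/18 = 38.9% ✓ — passes.
P5 (22 nt, A=6 T=5 G=6 C=5): 3' end AA has 0 G/C, need ≥1 ✗; length 22 ✓; GC 11/22 = 50.0% ✓ — fails.

P4 only.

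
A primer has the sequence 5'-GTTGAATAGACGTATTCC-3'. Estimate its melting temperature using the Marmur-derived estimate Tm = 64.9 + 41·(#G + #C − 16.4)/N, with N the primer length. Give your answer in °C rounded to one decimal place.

Base counts: A=5, T=6, G=4, C=3; G+C = 7, N = 18.
Tm = 64.9 + 41·(7 − 16.4)/18 = 64.9 + -385.40/18 = 43.5°C.

43.5°C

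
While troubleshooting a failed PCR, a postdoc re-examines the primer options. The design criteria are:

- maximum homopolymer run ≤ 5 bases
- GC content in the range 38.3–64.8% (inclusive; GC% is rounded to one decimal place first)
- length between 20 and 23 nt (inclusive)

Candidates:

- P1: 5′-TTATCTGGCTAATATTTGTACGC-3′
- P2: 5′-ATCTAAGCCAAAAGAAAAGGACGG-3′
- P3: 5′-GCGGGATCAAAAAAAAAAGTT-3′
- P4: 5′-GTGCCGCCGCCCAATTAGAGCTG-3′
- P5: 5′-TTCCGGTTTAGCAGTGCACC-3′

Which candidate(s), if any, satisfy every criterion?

P1 (23 nt, A=5 T=10 G=4 C=4): longest run = 3 ✓; GC 8/23 = 34.8%, outside 38.3–64.8% ✗; length 23 ✓ — fails.
P2 (24 nt, A=12 T=2 G=6 C=4): longest run = 4 ✓; GC 10/24 = 41.7% ✓; length 24, outside 20–23 ✗ — fails.
P3 (21 nt, A=11 T=3 G=5 C=2): longest run = 10, exceeds 5 ✗; GC 7/21 = 33.3%, outside 38.3–64.8% ✗; length 21 ✓ — fails.
P4 (23 nt, A=4 T=4 G=7 C=8): longest run = 3 ✓; GC 15/23 = 65.2%, outside 38.3–64.8% ✗; length 23 ✓ — fails.
P5 (20 nt, A=3 T=6 G=5 C=6): longest run = 3 ✓; GC 11/20 = 55.0% ✓; length 20 ✓ — passes.

P5 only.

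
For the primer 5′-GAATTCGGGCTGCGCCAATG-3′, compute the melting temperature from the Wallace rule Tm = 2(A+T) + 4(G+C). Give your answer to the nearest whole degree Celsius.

64°C

Base counts: A=4, T=4, G=7, C=5 (length 20).
Tm = 2·(4+4) + 4·(7+5) = 2·8 + 4·12 = 16 + 48 = 64°C.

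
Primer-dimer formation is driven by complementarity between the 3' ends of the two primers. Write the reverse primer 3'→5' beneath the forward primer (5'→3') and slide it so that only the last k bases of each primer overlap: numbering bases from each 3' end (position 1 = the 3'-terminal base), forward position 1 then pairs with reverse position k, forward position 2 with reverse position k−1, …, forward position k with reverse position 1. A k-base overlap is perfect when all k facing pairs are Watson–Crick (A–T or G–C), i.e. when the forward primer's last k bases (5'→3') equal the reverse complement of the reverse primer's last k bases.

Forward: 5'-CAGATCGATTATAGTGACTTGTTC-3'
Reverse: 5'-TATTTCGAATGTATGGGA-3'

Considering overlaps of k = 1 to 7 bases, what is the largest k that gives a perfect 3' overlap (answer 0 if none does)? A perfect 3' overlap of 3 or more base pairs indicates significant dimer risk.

Last 7 bases (5'→3') — forward …CTTGTTC, reverse …TATGGGA.
Reverse complement of the reverse primer's last 7 bases: TCCCATA; its first k bases are the reverse complement of the reverse primer's last k bases, so a perfect k-base overlap needs the forward primer's last k bases to equal them.
Comparing (forward last k vs required): k=1: C vs T ✗; k=2: TC vs TC ✓; k=3: TTC vs TCC ✗; k=4: GTTC vs TCCC ✗; k=5: TGTTC vs TCCCA ✗; k=6: TTGTTC vs TCCCAT ✗; k=7: CTTGTTC vs TCCCATA ✗.
Only k = 2 is perfect, so the longest perfect 3' overlap is 2.

Longest perfect overlap: 2 complementary base pairs; below the dimer-risk threshold (threshold 3).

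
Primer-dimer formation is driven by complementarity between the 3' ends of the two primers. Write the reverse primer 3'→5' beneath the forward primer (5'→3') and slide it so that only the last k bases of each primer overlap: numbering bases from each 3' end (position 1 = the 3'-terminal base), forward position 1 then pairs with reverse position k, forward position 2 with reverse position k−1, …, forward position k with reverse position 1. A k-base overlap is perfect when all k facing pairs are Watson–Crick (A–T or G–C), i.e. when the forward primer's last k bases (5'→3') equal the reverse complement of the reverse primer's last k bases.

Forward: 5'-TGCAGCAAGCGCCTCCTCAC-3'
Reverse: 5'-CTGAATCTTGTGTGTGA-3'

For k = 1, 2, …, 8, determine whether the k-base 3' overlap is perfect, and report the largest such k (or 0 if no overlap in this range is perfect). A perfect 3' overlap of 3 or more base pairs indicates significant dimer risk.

Last 8 bases (5'→3') — forward …CTCCTCAC, reverse …GTGTGTGA.
Reverse complement of the reverse primer's last 8 bases: TCACACAC; its first k bases are the reverse complement of the reverse primer's last k bases, so a perfect k-base overlap needs the forward primer's last k bases to equal them.
Comparing (forward last k vs required): k=1: C vs T ✗; k=2: AC vs TC ✗; k=3: CAC vs TCA ✗; k=4: TCAC vs TCAC ✓; k=5: CTCAC vs TCACA ✗; k=6: CCTCAC vs TCACAC ✗; k=7: TCCTCAC vs TCACACA ✗; k=8: CTCCTCAC vs TCACACAC ✗.
Only k = 4 is perfect, so the longest perfect 3' overlap is 4.

Longest perfect overlap: 4 complementary base pairs; significant dimer risk (threshold 3).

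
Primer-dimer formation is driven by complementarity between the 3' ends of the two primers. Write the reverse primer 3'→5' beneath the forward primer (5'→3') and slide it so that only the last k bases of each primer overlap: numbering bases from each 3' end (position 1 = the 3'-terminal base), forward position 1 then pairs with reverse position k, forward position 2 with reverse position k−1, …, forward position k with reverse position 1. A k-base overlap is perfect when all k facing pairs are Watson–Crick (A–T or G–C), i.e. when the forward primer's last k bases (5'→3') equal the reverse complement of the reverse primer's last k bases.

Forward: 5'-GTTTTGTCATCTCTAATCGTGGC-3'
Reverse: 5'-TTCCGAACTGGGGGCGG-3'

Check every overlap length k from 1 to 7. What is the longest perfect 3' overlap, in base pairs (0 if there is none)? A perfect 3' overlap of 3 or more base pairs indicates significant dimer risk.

Longest perfect overlap: 1 complementary base pair; below the dimer-risk threshold (threshold 3).

Last 7 bases (5'→3') — forward …TCGTGGC, reverse …GGGGCGG.
Reverse complement of the reverse primer's last 7 bases: CCGCCCC; its first k bases are the reverse complement of the reverse primer's last k bases, so a perfect k-base overlap needs the forward primer's last k bases to equal them.
Comparing (forward last k vs required): k=1: C vs C ✓; k=2: GC vs CC ✗; k=3: GGC vs CCG ✗; k=4: TGGC vs CCGC ✗; k=5: GTGGC vs CCGCC ✗; k=6: CGTGGC vs CCGCCC ✗; k=7: TCGTGGC vs CCGCCCC ✗.
Only k = 1 is perfect, so the longest perfect 3' overlap is 1.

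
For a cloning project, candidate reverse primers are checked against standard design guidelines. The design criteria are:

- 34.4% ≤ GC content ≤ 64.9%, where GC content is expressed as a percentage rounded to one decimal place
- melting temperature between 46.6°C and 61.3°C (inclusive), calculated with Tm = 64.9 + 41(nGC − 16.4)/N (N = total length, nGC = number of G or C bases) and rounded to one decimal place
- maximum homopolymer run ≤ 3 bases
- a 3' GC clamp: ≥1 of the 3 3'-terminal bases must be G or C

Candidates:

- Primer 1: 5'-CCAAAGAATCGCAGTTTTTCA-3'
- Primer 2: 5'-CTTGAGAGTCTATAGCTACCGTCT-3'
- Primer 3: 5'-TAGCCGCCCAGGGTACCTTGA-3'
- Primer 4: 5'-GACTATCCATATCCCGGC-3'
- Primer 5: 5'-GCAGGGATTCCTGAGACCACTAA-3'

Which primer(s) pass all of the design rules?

Primer 2, Primer 3 and Primer 4.

Primer 1 (21 nt, A=7 T=6 G=3 C=5): GC 8/21 = 38.1% ✓; Tm = 64.9 + 41·(8 − 16.4)/21 = 48.5°C ✓; longest run = 5, exceeds 3 ✗; 3' end TCA has 1 G/C ✓ — fails.
Primer 2 (24 nt, A=5 T=8 G=5 C=6): GC 11/24 = 45.8% ✓; Tm = 64.9 + 41·(11 − 16.4)/24 = 55.7°C ✓; longest run = 2 ✓; 3' end TCT has 1 G/C ✓ — passes.
Primer 3 (21 nt, A=4 T=4 G=6 C=7): GC 13/21 = 61.9% ✓; Tm = 64.9 + 41·(13 − 16.4)/21 = 58.3°C ✓; longest run = 3 ✓; 3' end TGA has 1 G/C ✓ — passes.
Primer 4 (18 nt, A=4 T=4 G=3 C=7): GC 10/18 = 55.6% ✓; Tm = 64.9 + 41·(10 − 16.4)/18 = 50.3°C ✓; longest run = 3 ✓; 3' end GGC has 3 G/C ✓ — passes.
Primer 5 (23 nt, A=7 T=4 G=6 C=6): GC 12/23 = 52.2% ✓; Tm = 64.9 + 41·(12 − 16.4)/23 = 57.1°C ✓; longest run = 3 ✓; 3' end TAA has 0 G/C, need ≥1 ✗ — fails.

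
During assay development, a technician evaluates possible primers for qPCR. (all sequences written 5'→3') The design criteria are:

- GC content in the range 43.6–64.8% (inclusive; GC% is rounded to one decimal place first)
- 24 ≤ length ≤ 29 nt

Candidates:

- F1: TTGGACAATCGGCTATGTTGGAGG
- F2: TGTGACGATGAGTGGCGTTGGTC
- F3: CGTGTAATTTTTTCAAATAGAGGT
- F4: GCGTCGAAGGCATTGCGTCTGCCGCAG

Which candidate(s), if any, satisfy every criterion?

F1 only.

F1 (24 nt, A=5 T=7 G=9 C=3): GC 12/24 = 50.0% ✓; length 24 ✓ — passes.
F2 (23 nt, A=3 T=7 G=10 C=3): GC 13/23 = 56.5% ✓; length 23, outside 24–29 ✗ — fails.
F3 (24 nt, A=7 T=10 G=5 C=2): GC 7/24 = 29.2%, outside 43.6–64.8% ✗; length 24 ✓ — fails.
F4 (27 nt, A=4 T=5 G=10 C=8): GC 18/27 = 66.7%, outside 43.6–64.8% ✗; length 27 ✓ — fails.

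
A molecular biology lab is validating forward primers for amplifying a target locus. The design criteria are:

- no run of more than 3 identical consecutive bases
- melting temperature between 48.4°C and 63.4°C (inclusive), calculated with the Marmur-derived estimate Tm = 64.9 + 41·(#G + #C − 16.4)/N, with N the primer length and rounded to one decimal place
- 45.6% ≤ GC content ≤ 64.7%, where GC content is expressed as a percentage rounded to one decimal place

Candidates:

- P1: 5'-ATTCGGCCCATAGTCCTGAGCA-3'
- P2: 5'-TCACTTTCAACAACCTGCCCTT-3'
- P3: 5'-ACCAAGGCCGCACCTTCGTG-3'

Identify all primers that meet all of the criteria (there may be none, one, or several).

P1 only.

P1 (22 nt, A=5 T=5 G=5 C=7): longest run = 3 ✓; Tm = 64.9 + 41·(12 − 16.4)/22 = 56.7°C ✓; GC 12/22 = 54.5% ✓ — passes.
P2 (22 nt, A=5 T=7 G=1 C=9): longest run = 3 ✓; Tm = 64.9 + 41·(10 − 16.4)/22 = 53.0°C ✓; GC 10/22 = 45.5%, outside 45.6–64.7% ✗ — fails.
P3 (20 nt, A=4 T=3 G=5 C=8): longest run = 2 ✓; Tm = 64.9 + 41·(13 − 16.4)/20 = 57.9°C ✓; GC 13/20 = 65.0%, outside 45.6–64.7% ✗ — fails.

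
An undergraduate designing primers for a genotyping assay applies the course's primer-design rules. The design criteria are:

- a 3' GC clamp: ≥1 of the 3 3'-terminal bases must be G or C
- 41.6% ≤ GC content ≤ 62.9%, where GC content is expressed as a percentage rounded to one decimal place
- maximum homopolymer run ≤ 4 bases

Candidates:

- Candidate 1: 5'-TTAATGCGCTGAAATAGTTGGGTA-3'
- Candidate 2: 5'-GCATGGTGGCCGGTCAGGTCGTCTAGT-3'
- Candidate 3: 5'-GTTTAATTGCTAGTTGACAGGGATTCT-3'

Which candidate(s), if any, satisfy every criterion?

Candidate 1 (24 nt, A=7 T=8 G=7 C=2): 3' end GTA has 1 G/C ✓; GC 9/24 = 37.5%, outside 41.6–62.9% ✗; longest run = 3 ✓ — fails.
Candidate 2 (27 nt, A=3 T=7 G=11 C=6): 3' end AGT has 1 G/C ✓; GC 17/27 = 63.0%, outside 41.6–62.9% ✗; longest run = 2 ✓ — fails.
Candidate 3 (27 nt, A=6 T=11 G=7 C=3): 3' end TCT has 1 G/C ✓; GC 10/27 = 37.0%, outside 41.6–62.9% ✗; longest run = 3 ✓ — fails.

None of the candidates satisfy all criteria.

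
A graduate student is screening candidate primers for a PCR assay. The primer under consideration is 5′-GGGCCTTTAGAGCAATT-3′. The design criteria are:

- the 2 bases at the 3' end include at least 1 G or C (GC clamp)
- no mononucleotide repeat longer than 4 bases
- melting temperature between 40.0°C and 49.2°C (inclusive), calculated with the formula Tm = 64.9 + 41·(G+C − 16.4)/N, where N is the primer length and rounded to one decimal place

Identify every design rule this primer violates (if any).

Base counts: A=4, T=5, G=5, C=3 (length 17).
GC clamp: 3' end TT has 0 G/C, need ≥1 ✗
homopolymer run: longest run = 3 ✓
Tm: Tm = 64.9 + 41·(8 − 16.4)/17 = 44.6°C ✓

Fails: GC clamp.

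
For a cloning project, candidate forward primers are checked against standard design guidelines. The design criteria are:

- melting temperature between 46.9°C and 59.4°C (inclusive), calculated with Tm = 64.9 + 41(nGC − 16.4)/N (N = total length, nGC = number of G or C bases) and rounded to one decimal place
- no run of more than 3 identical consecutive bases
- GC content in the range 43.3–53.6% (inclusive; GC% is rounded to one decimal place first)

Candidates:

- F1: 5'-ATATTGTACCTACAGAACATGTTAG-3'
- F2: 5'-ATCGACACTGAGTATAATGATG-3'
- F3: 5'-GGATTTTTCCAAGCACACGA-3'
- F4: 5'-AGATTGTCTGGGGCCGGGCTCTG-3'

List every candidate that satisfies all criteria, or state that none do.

None of the candidates satisfy all criteria.

F1 (25 nt, A=9 T=8 G=4 C=4): Tm = 64.9 + 41·(8 − 16.4)/25 = 51.1°C ✓; longest run = 2 ✓; GC 8/25 = 32.0%, outside 43.3–53.6% ✗ — fails.
F2 (22 nt, A=8 T=6 G=5 C=3): Tm = 64.9 + 41·(8 − 16.4)/22 = 49.2°C ✓; longest run = 2 ✓; GC 8/22 = 36.4%, outside 43.3–53.6% ✗ — fails.
F3 (20 nt, A=6 T=5 G=4 C=5): Tm = 64.9 + 41·(9 − 16.4)/20 = 49.7°C ✓; longest run = 5, exceeds 3 ✗; GC 9/20 = 45.0% ✓ — fails.
F4 (23 nt, A=2 T=6 G=10 C=5): Tm = 64.9 + 41·(15 − 16.4)/23 = 62.4°C, outside 46.9–59.4°C ✗; longest run = 4, exceeds 3 ✗; GC 15/23 = 65.2%, outside 43.3–53.6% ✗ — fails.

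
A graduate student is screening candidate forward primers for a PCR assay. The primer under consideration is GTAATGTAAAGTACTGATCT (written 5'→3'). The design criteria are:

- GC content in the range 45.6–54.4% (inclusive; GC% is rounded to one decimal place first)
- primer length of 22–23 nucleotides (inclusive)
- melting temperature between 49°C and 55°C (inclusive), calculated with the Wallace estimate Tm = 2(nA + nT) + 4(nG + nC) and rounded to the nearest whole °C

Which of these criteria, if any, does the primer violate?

Fails: GC content, length.

Base counts: A=7, T=7, G=4, C=2 (length 20).
GC content: GC 6/20 = 30.0%, outside 45.6–54.4% ✗
length: length 20, outside 22–23 ✗
Tm: Tm = 2·14 + 4·6 = 52°C ✓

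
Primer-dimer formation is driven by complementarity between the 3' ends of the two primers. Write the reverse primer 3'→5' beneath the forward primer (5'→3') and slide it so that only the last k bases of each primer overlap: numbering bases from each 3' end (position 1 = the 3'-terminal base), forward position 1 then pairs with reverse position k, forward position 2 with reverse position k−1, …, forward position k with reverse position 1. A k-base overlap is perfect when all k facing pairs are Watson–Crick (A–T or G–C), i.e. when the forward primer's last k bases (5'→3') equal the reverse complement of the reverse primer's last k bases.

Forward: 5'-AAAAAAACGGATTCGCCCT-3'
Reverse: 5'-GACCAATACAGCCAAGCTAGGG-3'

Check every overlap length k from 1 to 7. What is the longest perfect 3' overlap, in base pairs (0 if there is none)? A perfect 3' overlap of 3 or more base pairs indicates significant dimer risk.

Longest perfect overlap: 4 complementary base pairs; significant dimer risk (threshold 3).

Last 7 bases (5'→3') — forward …TCGCCCT, reverse …GCTAGGG.
Reverse complement of the reverse primer's last 7 bases: CCCTAGC; its first k bases are the reverse complement of the reverse primer's last k bases, so a perfect k-base overlap needs the forward primer's last k bases to equal them.
Comparing (forward last k vs required): k=1: T vs C ✗; k=2: CT vs CC ✗; k=3: CCT vs CCC ✗; k=4: CCCT vs CCCT ✓; k=5: GCCCT vs CCCTA ✗; k=6: CGCCCT vs CCCTAG ✗; k=7: TCGCCCT vs CCCTAGC ✗.
Only k = 4 is perfect, so the longest perfect 3' overlap is 4.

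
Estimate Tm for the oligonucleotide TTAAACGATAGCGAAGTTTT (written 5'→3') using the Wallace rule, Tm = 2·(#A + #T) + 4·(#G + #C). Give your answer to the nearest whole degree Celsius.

Base counts: A=7, T=7, G=4, C=2 (length 20).
Tm = 2·(7+7) + 4·(4+2) = 2·14 + 4·6 = 28 + 24 = 52°C.

52°C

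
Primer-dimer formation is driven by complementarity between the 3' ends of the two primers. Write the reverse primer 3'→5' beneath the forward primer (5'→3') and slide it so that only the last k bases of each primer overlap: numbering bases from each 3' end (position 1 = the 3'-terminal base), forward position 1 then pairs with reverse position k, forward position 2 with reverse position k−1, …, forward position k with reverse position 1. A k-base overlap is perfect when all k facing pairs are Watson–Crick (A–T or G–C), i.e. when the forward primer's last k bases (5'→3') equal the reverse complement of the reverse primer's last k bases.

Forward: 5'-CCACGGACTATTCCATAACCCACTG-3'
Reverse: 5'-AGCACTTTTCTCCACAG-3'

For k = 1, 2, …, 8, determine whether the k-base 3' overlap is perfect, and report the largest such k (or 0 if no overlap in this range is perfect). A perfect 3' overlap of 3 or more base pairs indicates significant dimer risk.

Last 8 bases (5'→3') — forward …ACCCACTG, reverse …CTCCACAG.
Reverse complement of the reverse primer's last 8 bases: CTGTGGAG; its first k bases are the reverse complement of the reverse primer's last k bases, so a perfect k-base overlap needs the forward primer's last k bases to equal them.
Comparing (forward last k vs required): k=1: G vs C ✗; k=2: TG vs CT ✗; k=3: CTG vs CTG ✓; k=4: ACTG vs CTGT ✗; k=5: CACTG vs CTGTG ✗; k=6: CCACTG vs CTGTGG ✗; k=7: CCCACTG vs CTGTGGA ✗; k=8: ACCCACTG vs CTGTGGAG ✗.
Only k = 3 is perfect, so the longest perfect 3' overlap is 3.

Longest perfect overlap: 3 complementary base pairs; significant dimer risk (threshold 3).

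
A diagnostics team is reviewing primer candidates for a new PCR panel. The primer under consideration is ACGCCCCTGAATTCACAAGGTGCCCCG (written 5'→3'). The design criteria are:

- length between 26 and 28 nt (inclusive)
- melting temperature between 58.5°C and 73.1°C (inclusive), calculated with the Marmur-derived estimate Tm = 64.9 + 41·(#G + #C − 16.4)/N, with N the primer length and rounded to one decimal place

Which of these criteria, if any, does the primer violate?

Base counts: A=6, T=4, G=6, C=11 (length 27).
length: length 27 ✓
Tm: Tm = 64.9 + 41·(17 − 16.4)/27 = 65.8°C ✓

Meets all criteria.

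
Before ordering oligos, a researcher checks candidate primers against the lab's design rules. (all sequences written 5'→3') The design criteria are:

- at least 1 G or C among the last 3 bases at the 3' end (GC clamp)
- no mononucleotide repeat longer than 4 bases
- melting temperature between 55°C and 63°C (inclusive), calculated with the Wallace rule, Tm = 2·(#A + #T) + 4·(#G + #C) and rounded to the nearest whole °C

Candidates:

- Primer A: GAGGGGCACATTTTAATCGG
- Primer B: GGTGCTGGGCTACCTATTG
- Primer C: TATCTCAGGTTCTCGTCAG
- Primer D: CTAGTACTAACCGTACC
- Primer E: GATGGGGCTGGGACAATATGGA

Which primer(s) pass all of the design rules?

Primer A, Primer B and Primer C.

Primer A (20 nt, A=5 T=5 G=7 C=3): 3' end CGG has 3 G/C ✓; longest run = 4 ✓; Tm = 2·10 + 4·10 = 60°C ✓ — passes.
Primer B (19 nt, A=2 T=6 G=7 C=4): 3' end TTG has 1 G/C ✓; longest run = 3 ✓; Tm = 2·8 + 4·11 = 60°C ✓ — passes.
Primer C (19 nt, A=3 T=7 G=4 C=5): 3' end CAG has 2 G/C ✓; longest run = 2 ✓; Tm = 2·10 + 4·9 = 56°C ✓ — passes.
Primer D (17 nt, A=5 T=4 G=2 C=6): 3' end ACC has 2 G/C ✓; longest run = 2 ✓; Tm = 2·9 + 4·8 = 50°C, outside 55–63°C ✗ — fails.
Primer E (22 nt, A=6 T=4 G=10 C=2): 3' end GGA has 2 G/C ✓; longest run = 4 ✓; Tm = 2·10 + 4·12 = 68°C, outside 55–63°C ✗ — fails.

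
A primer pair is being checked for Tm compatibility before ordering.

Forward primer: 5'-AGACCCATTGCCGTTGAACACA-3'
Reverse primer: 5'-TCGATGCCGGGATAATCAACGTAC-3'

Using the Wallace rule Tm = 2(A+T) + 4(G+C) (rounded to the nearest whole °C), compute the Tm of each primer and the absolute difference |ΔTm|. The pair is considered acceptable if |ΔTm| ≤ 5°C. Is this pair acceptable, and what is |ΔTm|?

Forward: A=7 T=4 G=4 C=7 → Tm = 2·11 + 4·11 = 66°C.
Reverse: A=7 T=5 G=6 C=6 → Tm = 2·12 + 4·12 = 72°C.
|ΔTm| = |66 − 72| = 6°C, > 5°C.

|ΔTm| = 6°C; the pair is not acceptable.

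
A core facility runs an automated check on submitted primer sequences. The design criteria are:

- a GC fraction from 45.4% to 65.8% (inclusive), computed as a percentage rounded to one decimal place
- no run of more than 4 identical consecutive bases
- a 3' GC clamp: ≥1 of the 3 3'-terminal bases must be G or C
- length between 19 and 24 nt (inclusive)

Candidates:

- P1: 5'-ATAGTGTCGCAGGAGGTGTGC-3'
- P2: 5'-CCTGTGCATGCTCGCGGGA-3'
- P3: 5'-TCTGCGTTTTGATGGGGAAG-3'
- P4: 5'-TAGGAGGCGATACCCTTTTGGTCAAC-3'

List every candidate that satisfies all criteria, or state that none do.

P1 and P3.

P1 (21 nt, A=4 T=5 G=9 C=3): GC 12/21 = 57.1% ✓; longest run = 2 ✓; 3' end TGC has 2 G/C ✓; length 21 ✓ — passes.
P2 (19 nt, A=2 T=4 G=7 C=6): GC 13/19 = 68.4%, outside 45.4–65.8% ✗; longest run = 3 ✓; 3' end GGA has 2 G/C ✓; length 19 ✓ — fails.
P3 (20 nt, A=3 T=7 G=8 C=2): GC 10/20 = 50.0% ✓; longest run = 4 ✓; 3' end AAG has 1 G/C ✓; length 20 ✓ — passes.
P4 (26 nt, A=6 T=7 G=7 C=6): GC 13/26 = 50.0% ✓; longest run = 4 ✓; 3' end AAC has 1 G/C ✓; length 26, outside 19–24 ✗ — fails.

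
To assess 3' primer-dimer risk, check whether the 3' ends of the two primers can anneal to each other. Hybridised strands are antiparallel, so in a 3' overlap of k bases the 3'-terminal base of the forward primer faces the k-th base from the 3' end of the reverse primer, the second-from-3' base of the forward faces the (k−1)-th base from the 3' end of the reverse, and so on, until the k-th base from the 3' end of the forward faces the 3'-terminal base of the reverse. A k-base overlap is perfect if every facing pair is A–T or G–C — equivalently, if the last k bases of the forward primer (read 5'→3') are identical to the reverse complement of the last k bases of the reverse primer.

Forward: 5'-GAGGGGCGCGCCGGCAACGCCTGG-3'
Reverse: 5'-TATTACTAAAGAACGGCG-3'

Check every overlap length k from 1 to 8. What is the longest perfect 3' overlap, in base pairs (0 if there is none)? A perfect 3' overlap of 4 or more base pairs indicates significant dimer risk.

Last 8 bases (5'→3') — forward …ACGCCTGG, reverse …GAACGGCG.
Reverse complement of the reverse primer's last 8 bases: CGCCGTTC; its first k bases are the reverse complement of the reverse primer's last k bases, so a perfect k-base overlap needs the forward primer's last k bases to equal them.
Comparing (forward last k vs required): k=1: G vs C ✗; k=2: GG vs CG ✗; k=3: TGG vs CGC ✗; k=4: CTGG vs CGCC ✗; k=5: CCTGG vs CGCCG ✗; k=6: GCCTGG vs CGCCGT ✗; k=7: CGCCTGG vs CGCCGTT ✗; k=8: ACGCCTGG vs CGCCGTTC ✗.
No overlap length from 1 to 8 is perfect, so the longest perfect 3' overlap is 0.

Longest perfect overlap: 0 complementary base pairs; below the dimer-risk threshold (threshold 4).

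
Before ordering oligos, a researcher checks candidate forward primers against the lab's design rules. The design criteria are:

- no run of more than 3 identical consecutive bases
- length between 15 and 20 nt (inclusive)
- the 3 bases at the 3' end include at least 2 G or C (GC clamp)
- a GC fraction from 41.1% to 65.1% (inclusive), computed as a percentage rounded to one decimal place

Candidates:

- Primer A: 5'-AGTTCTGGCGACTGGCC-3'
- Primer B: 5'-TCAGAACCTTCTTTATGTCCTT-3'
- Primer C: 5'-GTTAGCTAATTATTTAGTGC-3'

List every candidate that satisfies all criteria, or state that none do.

Primer A only.

Primer A (17 nt, A=2 T=4 G=6 C=5): longest run = 2 ✓; length 17 ✓; 3' end GCC has 3 G/C ✓; GC 11/17 = 64.7% ✓ — passes.
Primer B (22 nt, A=4 T=10 G=2 C=6): longest run = 3 ✓; length 22, outside 15–20 ✗; 3' end CTT has 1 G/C, need ≥2 ✗; GC 8/22 = 36.4%, outside 41.1–65.1% ✗ — fails.
Primer C (20 nt, A=5 T=9 G=4 C=2): longest run = 3 ✓; length 20 ✓; 3' end TGC has 2 G/C ✓; GC 6/20 = 30.0%, outside 41.1–65.1% ✗ — fails.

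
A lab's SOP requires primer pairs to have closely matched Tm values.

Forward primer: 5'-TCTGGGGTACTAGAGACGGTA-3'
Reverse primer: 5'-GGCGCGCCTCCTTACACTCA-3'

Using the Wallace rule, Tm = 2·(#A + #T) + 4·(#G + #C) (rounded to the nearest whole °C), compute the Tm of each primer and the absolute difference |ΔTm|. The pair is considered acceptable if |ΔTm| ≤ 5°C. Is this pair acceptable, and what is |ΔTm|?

Forward: A=5 T=5 G=8 C=3 → Tm = 2·10 + 4·11 = 64°C.
Reverse: A=3 T=4 G=4 C=9 → Tm = 2·7 + 4·13 = 66°C.
|ΔTm| = |64 − 66| = 2°C, ≤ 5°C.

|ΔTm| = 2°C; the pair is acceptable.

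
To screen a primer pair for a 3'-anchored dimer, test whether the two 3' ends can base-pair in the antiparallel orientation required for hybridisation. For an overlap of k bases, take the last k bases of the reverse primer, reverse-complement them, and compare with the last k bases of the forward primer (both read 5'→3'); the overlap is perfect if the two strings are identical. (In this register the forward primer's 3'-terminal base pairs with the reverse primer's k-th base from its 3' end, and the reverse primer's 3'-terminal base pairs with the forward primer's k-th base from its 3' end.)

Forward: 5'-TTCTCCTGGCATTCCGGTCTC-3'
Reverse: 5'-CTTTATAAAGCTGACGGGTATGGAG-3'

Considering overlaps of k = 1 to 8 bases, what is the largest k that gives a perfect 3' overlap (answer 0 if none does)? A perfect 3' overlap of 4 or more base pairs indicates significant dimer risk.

Last 8 bases (5'→3') — forward …CCGGTCTC, reverse …GTATGGAG.
Reverse complement of the reverse primer's last 8 bases: CTCCATAC; its first k bases are the reverse complement of the reverse primer's last k bases, so a perfect k-base overlap needs the forward primer's last k bases to equal them.
Comparing (forward last k vs required): k=1: C vs C ✓; k=2: TC vs CT ✗; k=3: CTC vs CTC ✓; k=4: TCTC vs CTCC ✗; k=5: GTCTC vs CTCCA ✗; k=6: GGTCTC vs CTCCAT ✗; k=7: CGGTCTC vs CTCCATA ✗; k=8: CCGGTCTC vs CTCCATAC ✗.
Perfect overlaps at k = 1, 3; the largest is 3.

Longest perfect overlap: 3 complementary base pairs; below the dimer-risk threshold (threshold 4).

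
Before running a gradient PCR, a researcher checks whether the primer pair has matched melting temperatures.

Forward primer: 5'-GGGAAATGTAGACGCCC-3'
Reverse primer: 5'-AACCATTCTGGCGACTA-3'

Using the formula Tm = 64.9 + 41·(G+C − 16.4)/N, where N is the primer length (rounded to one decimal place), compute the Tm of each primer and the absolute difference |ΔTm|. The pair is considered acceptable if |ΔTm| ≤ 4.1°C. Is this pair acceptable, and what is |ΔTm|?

Forward: G+C = 10, N = 17 → Tm = 64.9 + 41·(10 − 16.4)/17 = 49.5°C.
Reverse: G+C = 8, N = 17 → Tm = 64.9 + 41·(8 − 16.4)/17 = 44.6°C.
|ΔTm| = |49.5 − 44.6| = 4.9°C, > 4.1°C.

|ΔTm| = 4.9°C; the pair is not acceptable.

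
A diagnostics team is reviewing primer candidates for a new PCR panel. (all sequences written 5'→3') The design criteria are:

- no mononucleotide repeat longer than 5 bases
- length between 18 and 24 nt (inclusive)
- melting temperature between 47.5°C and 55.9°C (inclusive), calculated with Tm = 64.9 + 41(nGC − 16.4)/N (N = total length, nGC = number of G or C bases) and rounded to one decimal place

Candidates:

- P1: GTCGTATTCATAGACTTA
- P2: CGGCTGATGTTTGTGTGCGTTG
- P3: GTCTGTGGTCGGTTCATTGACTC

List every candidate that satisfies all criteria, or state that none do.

None of the candidates satisfy all criteria.

P1 (18 nt, A=5 T=7 G=3 C=3): longest run = 2 ✓; length 18 ✓; Tm = 64.9 + 41·(6 − 16.4)/18 = 41.2°C, outside 47.5–55.9°C ✗ — fails.
P2 (22 nt, A=1 T=9 G=9 C=3): longest run = 3 ✓; length 22 ✓; Tm = 64.9 + 41·(12 − 16.4)/22 = 56.7°C, outside 47.5–55.9°C ✗ — fails.
P3 (23 nt, A=2 T=9 G=7 C=5): longest run = 2 ✓; length 23 ✓; Tm = 64.9 + 41·(12 − 16.4)/23 = 57.1°C, outside 47.5–55.9°C ✗ — fails.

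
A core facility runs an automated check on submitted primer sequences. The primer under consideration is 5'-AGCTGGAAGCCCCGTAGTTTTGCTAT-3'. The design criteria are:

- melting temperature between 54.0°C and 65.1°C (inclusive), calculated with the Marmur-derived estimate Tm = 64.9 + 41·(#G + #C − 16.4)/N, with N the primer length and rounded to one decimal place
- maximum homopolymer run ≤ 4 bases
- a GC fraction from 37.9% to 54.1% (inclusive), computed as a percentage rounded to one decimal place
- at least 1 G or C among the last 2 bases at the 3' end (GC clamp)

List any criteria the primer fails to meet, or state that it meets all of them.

Fails: GC clamp.

Base counts: A=5, T=8, G=7, C=6 (length 26).
Tm: Tm = 64.9 + 41·(13 − 16.4)/26 = 59.5°C ✓
homopolymer run: longest run = 4 ✓
GC content: GC 13/26 = 50.0% ✓
GC clamp: 3' end AT has 0 G/C, need ≥1 ✗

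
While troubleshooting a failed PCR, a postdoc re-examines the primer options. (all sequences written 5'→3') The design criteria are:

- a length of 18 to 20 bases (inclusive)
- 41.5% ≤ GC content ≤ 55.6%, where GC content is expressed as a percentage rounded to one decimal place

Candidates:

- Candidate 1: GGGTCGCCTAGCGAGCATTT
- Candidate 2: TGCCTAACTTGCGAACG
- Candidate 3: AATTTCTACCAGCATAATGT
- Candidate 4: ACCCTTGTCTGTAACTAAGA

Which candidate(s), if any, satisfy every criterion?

None of the candidates satisfy all criteria.

Candidate 1 (20 nt, A=3 T=5 G=7 C=5): length 20 ✓; GC 12/20 = 60.0%, outside 41.5–55.6% ✗ — fails.
Candidate 2 (17 nt, A=4 T=4 G=4 C=5): length 17, outside 18–20 ✗; GC 9/17 = 52.9% ✓ — fails.
Candidate 3 (20 nt, A=7 T=7 G=2 C=4): length 20 ✓; GC 6/20 = 30.0%, outside 41.5–55.6% ✗ — fails.
Candidate 4 (20 nt, A=6 T=6 G=3 C=5): length 20 ✓; GC 8/20 = 40.0%, outside 41.5–55.6% ✗ — fails.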